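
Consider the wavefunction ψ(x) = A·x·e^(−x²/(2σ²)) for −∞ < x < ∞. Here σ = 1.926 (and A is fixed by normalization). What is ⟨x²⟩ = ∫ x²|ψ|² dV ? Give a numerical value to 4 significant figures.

⟨x^2⟩ ≈ 5.564

The expectation value is the |ψ|²-weighted average of x^2: ∫ x^2|ψ|² dx.
Using the Gaussian integral ∫_{−∞}^{∞} e^(−αx²) dx = √(π/α), since the A² factors cancel between numerator and denominator, ⟨x²⟩ = 3·σ^2/2.
With σ = 1.926, ⟨x^2⟩ = 5.5642.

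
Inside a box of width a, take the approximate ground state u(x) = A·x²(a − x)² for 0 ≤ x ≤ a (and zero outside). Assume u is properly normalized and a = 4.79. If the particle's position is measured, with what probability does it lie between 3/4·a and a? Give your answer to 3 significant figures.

The probability is P = ∫ |u|² dx over [3/4·a, a].
With A² fixed by ∫|u|² = 1, i.e. A² = (a^9/630)^(−1), substitute and integrate.
In terms of t = x/a (A² and the length scale cancel between numerator and denominator), P = [∫_{3/4}^{1} t^4·(1 - t)^4 dt] / [∫_{0}^{1} t^4·(1 - t)^4 dt].
An antiderivative of t^4·(1 - t)^4 is t^5·(70·t^4 - 315·t^3 + 540·t^2 - 420·t + 126)/630; evaluating from 3/4 to 1 gives ≈ 0.000077662, while the full integral is 1/630.
The result is P = 0.04893.

P ≈ 0.0489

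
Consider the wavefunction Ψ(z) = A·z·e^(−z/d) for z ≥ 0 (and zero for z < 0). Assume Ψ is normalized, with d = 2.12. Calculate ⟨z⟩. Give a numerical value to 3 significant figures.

⟨z⟩ ≈ 3.18

The expectation value is the |Ψ|²-weighted average of z: ∫ z|Ψ|² dz.
With ∫₀^∞ z^3 e^(−αz) dz = 3!/α^4, since the A² factors cancel between numerator and denominator, ⟨z⟩ = 3·d/2.
Putting d = 2.12 gives 3.180.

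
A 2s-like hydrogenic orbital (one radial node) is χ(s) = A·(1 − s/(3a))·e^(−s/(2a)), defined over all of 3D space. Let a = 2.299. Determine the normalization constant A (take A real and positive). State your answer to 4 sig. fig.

The normalization condition is ∫|χ|² 4πs² ds = 1 from 0 to ∞.
(Spherical symmetry: dV = 4πs² ds.)
Carrying out the integral gives A² · 8·π·a^3/3.
Hence A² = 1/[8·π·a^3/3].
Plugging in a = 2.299 yields A = 0.099113.

A ≈ 0.09911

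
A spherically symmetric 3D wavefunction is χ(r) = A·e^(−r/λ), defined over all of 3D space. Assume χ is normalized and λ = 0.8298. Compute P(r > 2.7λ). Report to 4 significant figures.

Integrate the radial probability density 4πr²|χ|² over r > 2.7λ.
The full normalization integral is A²·[π·λ^3] = 1, fixing A².
Let u = r/λ; then A², 4π and the length scale all cancel, so P = ∫_{2.7}^{∞} u^2·e^(-2·u) du ÷ ∫_{0}^{∞} u^2·e^(-2·u) du.
Using ∫ u^2·e^(-2·u) du = -(2·u^2 + 2·u + 1)·e^(-2·u)/4, the numerator is 1049·e^(-27/5)/200 and the denominator is 1/4.
This evaluates to P = 0.094758.

P ≈ 0.09476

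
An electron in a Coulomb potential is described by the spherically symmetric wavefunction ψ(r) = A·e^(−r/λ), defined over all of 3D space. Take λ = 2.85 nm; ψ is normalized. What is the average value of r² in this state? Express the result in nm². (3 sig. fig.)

The expectation value is the |ψ|²-weighted average of r^2: ∫ r^2|ψ|² 4πr² dr.
Using ∫₀^∞ rⁿ e^(−αr) dr = n!/αⁿ⁺¹, since the A² factors cancel between numerator and denominator, ⟨r²⟩ = 3·λ^2.
With λ = 2.85, ⟨r^2⟩ = 24.37.

⟨r^2⟩ ≈ 24.4 nm^2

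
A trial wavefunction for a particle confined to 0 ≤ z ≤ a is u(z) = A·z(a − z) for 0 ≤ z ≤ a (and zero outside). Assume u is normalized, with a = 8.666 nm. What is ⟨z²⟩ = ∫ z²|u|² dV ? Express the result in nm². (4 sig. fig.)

⟨z^2⟩ ≈ 21.46 nm^2

⟨z²⟩ = ∫ z^2 |u|² dz over the full domain.
Evaluating both integrals, ⟨z²⟩ = 2·a^2/7.
With a = 8.666, ⟨z^2⟩ = 21.457.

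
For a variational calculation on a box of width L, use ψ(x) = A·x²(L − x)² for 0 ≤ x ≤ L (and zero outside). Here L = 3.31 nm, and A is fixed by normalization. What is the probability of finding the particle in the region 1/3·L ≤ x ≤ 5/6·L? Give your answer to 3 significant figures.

P = ∫_{1/3·L}^{5/6·L} |ψ(x)|² dx.
Since A² = 1/(L^9/630), this is the region integral divided by the full normalization integral.
Let u = x/L; then A² and the length scale cancel, so P = ∫_{1/3}^{5/6} u^4·(1 - u)^4 du ÷ ∫_{0}^{1} u^4·(1 - u)^4 du.
Using ∫ u^4·(1 - u)^4 du = u^5·(70·u^4 - 315·u^3 + 540·u^2 - 420·u + 126)/630, the numerator is ≈ 0.0013432 and the denominator is 1/630.
Taking the ratio, P = 0.8462.

P ≈ 0.846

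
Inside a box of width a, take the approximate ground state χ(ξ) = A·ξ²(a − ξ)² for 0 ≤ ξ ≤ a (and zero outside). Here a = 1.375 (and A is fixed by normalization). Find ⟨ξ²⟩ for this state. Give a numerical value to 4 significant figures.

⟨ξ^2⟩ ≈ 0.5156

⟨ξ²⟩ = ∫ ξ^2 |χ|² dξ over the full domain.
The ratio of the moment integral to the normalization integral gives ⟨ξ²⟩ = 3·a^2/11.
With a = 1.375, ⟨ξ^2⟩ = 0.51563.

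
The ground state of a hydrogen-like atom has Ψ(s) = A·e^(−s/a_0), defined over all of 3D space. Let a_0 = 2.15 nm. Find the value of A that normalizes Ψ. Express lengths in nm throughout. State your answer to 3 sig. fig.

The normalization condition is ∫|Ψ|² 4πs² ds = 1 from 0 to ∞.
In 3D with spherical symmetry the volume element is 4πs² ds.
∫|Ψ|² 4πs² ds = A²·(π·a_0^3).
So A² = (π·a_0^3)^(−1).
With a_0 = 2.15: A² = 0.03203 and A = 0.1790.

A ≈ 0.179 nm^(-3/2)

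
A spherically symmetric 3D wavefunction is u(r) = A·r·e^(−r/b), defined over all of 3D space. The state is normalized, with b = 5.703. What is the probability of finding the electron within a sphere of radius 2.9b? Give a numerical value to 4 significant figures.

Integrate the radial probability density 4πr²|u|² over r ≤ 2.9b.
A² is fixed by ∫₀^∞ 4πr²|u|² dr = 1, i.e. A² = (3·π·b^5)^(−1).
Let t = r/b; then A², 4π and the length scale all cancel, so P = ∫_{0}^{2.9} t^4·e^(-2·t) dt ÷ ∫_{0}^{∞} t^4·e^(-2·t) dt.
With ∫ t^4·e^(-2·t) dt = -(t^4/2 + t^3 + 3·t^2/2 + 3·t/2 + 3/4)·e^(-2·t) + C, the region integral is ≈ 0.515461 and the full one is 3/4.
The region integral divided by the full integral gives P = 0.68728.

P ≈ 0.6873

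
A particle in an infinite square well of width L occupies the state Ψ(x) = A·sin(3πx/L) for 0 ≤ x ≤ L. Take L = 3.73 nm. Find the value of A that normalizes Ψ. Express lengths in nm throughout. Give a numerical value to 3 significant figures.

A ≈ 0.732 nm^(-1/2)

The normalization condition is ∫|Ψ|² dx = 1 from 0 to L.
Using sin²θ = (1 − cos 2θ)/2, with Ψ = A·sin(3πx/L), the integral evaluates to A²·[L/2].
So A² = (L/2)^(−1).
Plugging in L = 3.73 yields A = 0.7323.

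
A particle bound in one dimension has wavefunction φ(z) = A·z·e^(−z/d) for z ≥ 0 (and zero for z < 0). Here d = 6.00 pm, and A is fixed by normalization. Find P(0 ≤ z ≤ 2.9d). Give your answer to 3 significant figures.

P ≈ 0.928

The probability is P = ∫ |φ|² dz over [0, 2.9d].
The normalization integral ∫|φ|²dz over the whole domain equals d^3/4·A², and A² cancels in the ratio.
Let u = z/d; then A² and the length scale cancel, so P = ∫_{0}^{2.9} u^2·e^(-2·u) du ÷ ∫_{0}^{∞} u^2·e^(-2·u) du.
Using ∫ u^2·e^(-2·u) du = -(2·u^2 + 2·u + 1)·e^(-2·u)/4, the numerator is 1/4 - 1181·e^(-29/5)/200 and the denominator is 1/4.
The result is P = 0.9285.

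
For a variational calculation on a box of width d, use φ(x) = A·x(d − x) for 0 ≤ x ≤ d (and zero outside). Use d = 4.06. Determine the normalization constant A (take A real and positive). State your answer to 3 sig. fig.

We need A² ∫|f|² dx = 1, taking the integral from 0 to d.
With φ = A·x(d − x), the integral evaluates to A²·[d^5/30].
Hence A² = 1/[d^5/30].
With d = 4.06: A² = 0.02720 and A = 0.1649.

A ≈ 0.165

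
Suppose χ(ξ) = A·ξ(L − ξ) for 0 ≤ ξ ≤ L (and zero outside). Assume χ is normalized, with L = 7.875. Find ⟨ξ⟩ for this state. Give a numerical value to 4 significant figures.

The expectation value is the |χ|²-weighted average of ξ: ∫ ξ|χ|² dξ.
The ratio of the moment integral to the normalization integral gives ⟨ξ⟩ = L/2.
Putting L = 7.875 gives 3.9375.

⟨ξ⟩ ≈ 3.938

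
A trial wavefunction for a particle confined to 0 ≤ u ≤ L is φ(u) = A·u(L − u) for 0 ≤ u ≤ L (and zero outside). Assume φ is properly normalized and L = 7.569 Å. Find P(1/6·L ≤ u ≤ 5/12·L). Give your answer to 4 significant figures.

|φ|² is the probability density, so P = ∫_{1/6·L}^{5/12·L} |φ|² du.
With A² fixed by ∫|φ|² = 1, i.e. A² = (L^5/30)^(−1), substitute and integrate.
Let t = u/L; then A² and the length scale cancel, so P = ∫_{1/6}^{5/12} t^2·(1 - t)^2 dt ÷ ∫_{0}^{1} t^2·(1 - t)^2 dt.
Using ∫ t^2·(1 - t)^2 dt = t^3·(6·t^2 - 15·t + 10)/30, the numerator is ≈ 0.0103709 and the denominator is 1/30.
This works out to P = 0.31113.

P ≈ 0.3111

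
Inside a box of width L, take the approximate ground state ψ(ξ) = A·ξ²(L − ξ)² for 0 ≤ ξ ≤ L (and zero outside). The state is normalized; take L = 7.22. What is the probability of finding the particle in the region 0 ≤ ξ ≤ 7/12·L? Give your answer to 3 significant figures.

P ≈ 0.698

P = ∫_{0}^{7/12·L} |ψ(ξ)|² dξ.
With A² fixed by ∫|ψ|² = 1, i.e. A² = (L^9/630)^(−1), substitute and integrate.
Substituting u = ξ/L, A² and the length scale cancel in the ratio: P = ∫_{0}^{7/12} u^4·(1 - u)^4 du / ∫_{0}^{1} u^4·(1 - u)^4 du.
An antiderivative of u^4·(1 - u)^4 is u^5·(70·u^4 - 315·u^3 + 540·u^2 - 420·u + 126)/630; evaluating from 0 to 7/12 gives ≈ 0.0011074, while the full integral is 1/630.
Evaluating gives P = 0.6977.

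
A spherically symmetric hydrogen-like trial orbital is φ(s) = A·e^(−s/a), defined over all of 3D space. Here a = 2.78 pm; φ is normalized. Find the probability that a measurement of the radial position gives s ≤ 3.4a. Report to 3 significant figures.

P ≈ 0.966

With dV = 4πs²ds, the probability is ∫|φ|² dV over s ≤ 3.4a.
The full normalization integral is A²·[π·a^3] = 1, fixing A².
Let u = s/a; then A², 4π and the length scale all cancel, so P = ∫_{0}^{3.4} u^2·e^(-2·u) du ÷ ∫_{0}^{∞} u^2·e^(-2·u) du.
Using ∫ u^2·e^(-2·u) du = -(2·u^2 + 2·u + 1)·e^(-2·u)/4, the numerator is 1/4 - 773·e^(-34/5)/100 and the denominator is 1/4.
The region integral divided by the full integral gives P = 0.9656.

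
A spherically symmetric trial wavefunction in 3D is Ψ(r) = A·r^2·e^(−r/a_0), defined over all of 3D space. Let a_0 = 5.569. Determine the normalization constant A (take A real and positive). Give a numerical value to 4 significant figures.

Normalization requires ∫|Ψ|² 4πr² dr = 1, integrated from 0 to ∞.
(Spherical symmetry: dV = 4πr² dr.)
The integral (without the A² prefactor) comes out to 45·π·a_0^7/2.
With a_0 = 5.569: A² = 8.5158E-8 and A = 0.00029182.

A ≈ 0.0002918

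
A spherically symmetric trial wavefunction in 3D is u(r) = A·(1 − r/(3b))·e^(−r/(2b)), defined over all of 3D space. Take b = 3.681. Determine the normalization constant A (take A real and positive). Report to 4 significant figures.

A ≈ 0.04892

Require ∫ |u|² 4πr² dr = 1 over the whole domain.
The integral (without the A² prefactor) comes out to 8·π·b^3/3.
Substituting b = 3.681 gives A² = 0.0023932, so A = 0.048921.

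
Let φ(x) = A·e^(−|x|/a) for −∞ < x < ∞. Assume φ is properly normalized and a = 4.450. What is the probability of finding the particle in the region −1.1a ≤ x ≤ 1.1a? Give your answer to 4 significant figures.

The probability is P = ∫ |φ|² dx over [−1.1a, 1.1a].
The normalization integral ∫|φ|²dx over the whole domain equals a·A², and A² cancels in the ratio.
By symmetry take twice the x ≥ 0 contribution in numerator and denominator; the 2's cancel. Substituting u = x/a, A² and the length scale cancel in the ratio: P = ∫_{0}^{1.1} e^(-2·u) du / ∫_{0}^{∞} e^(-2·u) du.
With ∫ e^(-2·u) du = -e^(-2·u)/2 + C, the region integral is 1/2 - e^(-11/5)/2 and the full one is 1/2.
Evaluating gives P = 0.88920.

P ≈ 0.8892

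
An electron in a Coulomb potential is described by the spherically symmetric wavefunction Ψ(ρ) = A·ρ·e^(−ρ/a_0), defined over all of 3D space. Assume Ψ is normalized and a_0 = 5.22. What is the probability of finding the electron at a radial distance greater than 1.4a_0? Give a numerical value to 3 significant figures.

P ≈ 0.848

P = ∫ |Ψ|² 4πρ² dρ over ρ > 1.4a_0.
Normalization gives A² = 1/(3·π·a_0^5).
In terms of u = ρ/a_0 (A², 4π and the length scale all cancel between numerator and denominator), P = [∫_{1.4}^{∞} u^4·e^(-2·u) du] / [∫_{0}^{∞} u^4·e^(-2·u) du].
An antiderivative of u^4·e^(-2·u) is -(u^4/2 + u^3 + 3·u^2/2 + 3·u/2 + 3/4)·e^(-2·u); evaluating from 1.4 to ∞ gives ≈ 0.63576, while the full integral is 3/4.
The region integral divided by the full integral gives P = 0.8477.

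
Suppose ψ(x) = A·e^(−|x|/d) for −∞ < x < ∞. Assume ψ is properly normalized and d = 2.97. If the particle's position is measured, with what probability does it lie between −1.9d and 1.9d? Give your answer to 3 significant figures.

P = ∫_{−1.9d}^{1.9d} |ψ(x)|² dx.
The normalization integral ∫|ψ|²dx over the whole domain equals d·A², and A² cancels in the ratio.
Both integrals are even about x = 0, so only the x ≥ 0 halves are needed (the factors of 2 cancel). Let u = x/d; then A² and the length scale cancel, so P = ∫_{0}^{1.9} e^(-2·u) du ÷ ∫_{0}^{∞} e^(-2·u) du.
An antiderivative of e^(-2·u) is -e^(-2·u)/2; evaluating from 0 to 1.9 gives 1/2 - e^(-19/5)/2, while the full integral is 1/2.
The result is P = 0.9776.

P ≈ 0.978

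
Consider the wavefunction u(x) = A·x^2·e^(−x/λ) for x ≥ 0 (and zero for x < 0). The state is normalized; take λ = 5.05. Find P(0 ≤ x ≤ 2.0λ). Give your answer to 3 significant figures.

P = ∫_{0}^{2.0λ} |u(x)|² dx.
With A² fixed by ∫|u|² = 1, i.e. A² = (3·λ^5/4)^(−1), substitute and integrate.
In terms of t = x/λ (A² and the length scale cancel between numerator and denominator), P = [∫_{0}^{2.0} t^4·e^(-2·t) dt] / [∫_{0}^{∞} t^4·e^(-2·t) dt].
An antiderivative of t^4·e^(-2·t) is -(t^4/2 + t^3 + 3·t^2/2 + 3·t/2 + 3/4)·e^(-2·t); evaluating from 0 to 2.0 gives 3/4 - 103·e^(-4)/4, while the full integral is 3/4.
Taking the ratio, P = 0.3712.

P ≈ 0.371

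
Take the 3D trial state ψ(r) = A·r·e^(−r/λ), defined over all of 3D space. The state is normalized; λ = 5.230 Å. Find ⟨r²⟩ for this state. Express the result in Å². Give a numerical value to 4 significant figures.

⟨r²⟩ = ∫ r^2 |ψ|² 4πr² dr over the full domain.
Using ∫₀^∞ rⁿ e^(−αr) dr = n!/αⁿ⁺¹, since the A² factors cancel between numerator and denominator, ⟨r²⟩ = 15·λ^2/2.
Putting λ = 5.230 gives 205.15.

⟨r^2⟩ ≈ 205.1 Å^2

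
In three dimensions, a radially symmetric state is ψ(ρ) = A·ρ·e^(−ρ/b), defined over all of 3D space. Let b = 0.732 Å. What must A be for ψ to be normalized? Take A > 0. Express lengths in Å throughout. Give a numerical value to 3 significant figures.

The normalization condition is ∫|ψ|² 4πρ² dρ = 1 from 0 to ∞.
In 3D with spherical symmetry the volume element is 4πρ² dρ.
With ∫₀^∞ ρ^4 e^(−αρ) dρ = 4!/α^5, the integral (without the A² prefactor) comes out to 3·π·b^5.
Plugging in b = 0.732 yields A = 0.7105.

A ≈ 0.711 Å^(-5/2)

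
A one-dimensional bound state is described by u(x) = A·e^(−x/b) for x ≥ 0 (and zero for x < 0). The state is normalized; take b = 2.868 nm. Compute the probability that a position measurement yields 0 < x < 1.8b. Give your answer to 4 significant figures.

P ≈ 0.9727

P = ∫_{0}^{1.8b} |u(x)|² dx.
With A² fixed by ∫|u|² = 1, i.e. A² = (b/2)^(−1), substitute and integrate.
Let t = x/b; then A² and the length scale cancel, so P = ∫_{0}^{1.8} e^(-2·t) dt ÷ ∫_{0}^{∞} e^(-2·t) dt.
Using ∫ e^(-2·t) dt = -e^(-2·t)/2, the numerator is 1/2 - e^(-18/5)/2 and the denominator is 1/2.
The result is P = 0.97268.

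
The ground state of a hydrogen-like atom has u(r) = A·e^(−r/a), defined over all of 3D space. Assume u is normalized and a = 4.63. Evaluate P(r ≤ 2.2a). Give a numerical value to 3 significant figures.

P ≈ 0.815

With dV = 4πr²dr, the probability is ∫|u|² dV over r ≤ 2.2a.
A² is fixed by ∫₀^∞ 4πr²|u|² dr = 1, i.e. A² = (π·a^3)^(−1).
Substituting t = r/a, A², 4π and the length scale all cancel in the ratio: P = ∫_{0}^{2.2} t^2·e^(-2·t) dt / ∫_{0}^{∞} t^2·e^(-2·t) dt.
An antiderivative of t^2·e^(-2·t) is -(2·t^2 + 2·t + 1)·e^(-2·t)/4; evaluating from 0 to 2.2 gives 1/4 - 377·e^(-22/5)/100, while the full integral is 1/4.
The region integral divided by the full integral gives P = 0.8149.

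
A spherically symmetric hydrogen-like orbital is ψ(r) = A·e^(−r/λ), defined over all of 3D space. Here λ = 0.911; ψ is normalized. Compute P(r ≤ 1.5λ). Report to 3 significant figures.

P ≈ 0.577

Integrate the radial probability density 4πr²|ψ|² over r ≤ 1.5λ.
Normalization gives A² = 1/(π·λ^3).
Let u = r/λ; then A², 4π and the length scale all cancel, so P = ∫_{0}^{1.5} u^2·e^(-2·u) du ÷ ∫_{0}^{∞} u^2·e^(-2·u) du.
With ∫ u^2·e^(-2·u) du = -(2·u^2 + 2·u + 1)·e^(-2·u)/4 + C, the region integral is 1/4 - 17·e^(-3)/8 and the full one is 1/4.
Taking the ratio yields P = 0.5768.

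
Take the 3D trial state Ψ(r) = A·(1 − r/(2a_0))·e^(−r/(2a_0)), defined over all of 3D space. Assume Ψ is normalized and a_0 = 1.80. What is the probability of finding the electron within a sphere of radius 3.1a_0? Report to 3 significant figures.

With dV = 4πr²dr, the probability is ∫|Ψ|² dV over r ≤ 3.1a_0.
Normalization gives A² = 1/(8·π·a_0^3).
Let u = r/a_0; then A², 4π and the length scale all cancel, so P = ∫_{0}^{3.1} u^2·(1 - u/2)^2·e^(-u) du ÷ ∫_{0}^{∞} u^2·(1 - u/2)^2·e^(-u) du.
An antiderivative of u^2·(1 - u/2)^2·e^(-u) is -(u^4/4 + u^2 + 2·u + 2)·e^(-u); evaluating from 0 to 3.1 gives ≈ 0.15758, while the full integral is 2.
This evaluates to P = 0.07879.

P ≈ 0.0788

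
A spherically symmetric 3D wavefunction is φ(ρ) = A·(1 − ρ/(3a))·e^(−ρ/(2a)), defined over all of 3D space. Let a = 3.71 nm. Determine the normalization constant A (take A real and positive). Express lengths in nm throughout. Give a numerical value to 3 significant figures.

A ≈ 0.0483 nm^(-3/2)

The normalization condition is ∫|φ|² 4πρ² dρ = 1 from 0 to ∞.
With ∫₀^∞ ρ^4 e^(−αρ) dρ = 4!/α^5, the integral (without the A² prefactor) comes out to 8·π·a^3/3.
So A² = (8·π·a^3/3)^(−1).
With a = 3.71: A² = 0.002338 and A = 0.04835.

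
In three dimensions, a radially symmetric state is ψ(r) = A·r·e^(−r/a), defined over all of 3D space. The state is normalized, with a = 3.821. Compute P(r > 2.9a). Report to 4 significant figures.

With dV = 4πr²dr, the probability is ∫|ψ|² dV over r > 2.9a.
A² is fixed by ∫₀^∞ 4πr²|ψ|² dr = 1, i.e. A² = (3·π·a^5)^(−1).
Substituting u = r/a, A², 4π and the length scale all cancel in the ratio: P = ∫_{2.9}^{∞} u^4·e^(-2·u) du / ∫_{0}^{∞} u^4·e^(-2·u) du.
With ∫ u^4·e^(-2·u) du = -(u^4/2 + u^3 + 3·u^2/2 + 3·u/2 + 3/4)·e^(-2·u) + C, the region integral is ≈ 0.234539 and the full one is 3/4.
The region integral divided by the full integral gives P = 0.31272.

P ≈ 0.3127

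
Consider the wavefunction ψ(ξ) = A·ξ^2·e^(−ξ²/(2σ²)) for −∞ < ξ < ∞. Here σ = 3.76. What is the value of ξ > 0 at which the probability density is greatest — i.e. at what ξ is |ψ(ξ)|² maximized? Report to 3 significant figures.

Set d/dξ [|ψ(ξ)|²] = 0 and solve for ξ > 0.
Solving yields ξ = √(2)·σ.
With σ = 3.76, the value of ξ > 0 at which the probability density is greatest is 5.317.

ξ ≈ 5.32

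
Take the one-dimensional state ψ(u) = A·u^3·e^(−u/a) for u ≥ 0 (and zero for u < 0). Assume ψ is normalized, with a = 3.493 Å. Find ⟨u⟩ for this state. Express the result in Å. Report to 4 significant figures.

By definition ⟨u⟩ = ∫ u |ψ(u)|² du.
Since the A² factors cancel between numerator and denominator, ⟨u⟩ = 7·a/2.
With a = 3.493, ⟨u⟩ = 12.226.

⟨u⟩ ≈ 12.23 Å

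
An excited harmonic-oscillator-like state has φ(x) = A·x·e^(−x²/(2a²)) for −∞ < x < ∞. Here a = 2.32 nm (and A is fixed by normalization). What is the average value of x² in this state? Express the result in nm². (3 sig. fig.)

By definition ⟨x²⟩ = ∫ x^2 |φ(x)|² dx.
With ∫_{−∞}^{∞} x^(2m) e^(−αx²) dx = (2m−1)!!·√π / (2^m α^(m+1/2)), since the A² factors cancel between numerator and denominator, ⟨x²⟩ = 3·a^2/2.
Putting a = 2.32 gives 8.074.

⟨x^2⟩ ≈ 8.07 nm^2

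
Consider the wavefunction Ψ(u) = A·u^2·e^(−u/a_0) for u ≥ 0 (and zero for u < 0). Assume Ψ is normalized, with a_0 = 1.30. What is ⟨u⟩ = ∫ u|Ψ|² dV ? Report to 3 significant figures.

By definition ⟨u⟩ = ∫ u |Ψ(u)|² du.
Since the A² factors cancel between numerator and denominator, ⟨u⟩ = 5·a_0/2.
Putting a_0 = 1.30 gives 3.250.

⟨u⟩ ≈ 3.25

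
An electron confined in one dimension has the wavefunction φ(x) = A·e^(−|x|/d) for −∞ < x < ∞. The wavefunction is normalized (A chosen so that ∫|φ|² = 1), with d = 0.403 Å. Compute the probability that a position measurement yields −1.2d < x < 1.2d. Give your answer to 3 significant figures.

P ≈ 0.909

P = ∫_{−1.2d}^{1.2d} |φ(x)|² dx.
The normalization integral ∫|φ|²dx over the whole domain equals d·A², and A² cancels in the ratio.
Both integrals are even about x = 0, so only the x ≥ 0 halves are needed (the factors of 2 cancel). In terms of u = x/d (A² and the length scale cancel between numerator and denominator), P = [∫_{0}^{1.2} e^(-2·u) du] / [∫_{0}^{∞} e^(-2·u) du].
An antiderivative of e^(-2·u) is -e^(-2·u)/2; evaluating from 0 to 1.2 gives 1/2 - e^(-12/5)/2, while the full integral is 1/2.
This works out to P = 0.9093.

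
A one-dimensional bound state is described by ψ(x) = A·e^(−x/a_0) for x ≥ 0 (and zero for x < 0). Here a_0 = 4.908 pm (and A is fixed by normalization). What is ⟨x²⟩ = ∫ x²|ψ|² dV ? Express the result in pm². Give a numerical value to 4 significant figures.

⟨x^2⟩ ≈ 12.04 pm^2

⟨x²⟩ = ∫ x^2 |ψ|² dx over the full domain.
With ∫₀^∞ x^2 e^(−αx) dx = 2!/α^3, since the A² factors cancel between numerator and denominator, ⟨x²⟩ = a_0^2/2.
Putting a_0 = 4.908 gives 12.044.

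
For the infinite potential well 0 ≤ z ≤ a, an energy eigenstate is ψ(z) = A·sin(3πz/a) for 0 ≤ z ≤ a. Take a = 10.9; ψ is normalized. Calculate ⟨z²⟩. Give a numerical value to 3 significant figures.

⟨z^2⟩ ≈ 38.9

By definition ⟨z²⟩ = ∫ z^2 |ψ(z)|² dz.
Evaluating both integrals, ⟨z²⟩ = -a^2/(18·π^2) + a^2/3.
Putting a = 10.9 gives 38.93.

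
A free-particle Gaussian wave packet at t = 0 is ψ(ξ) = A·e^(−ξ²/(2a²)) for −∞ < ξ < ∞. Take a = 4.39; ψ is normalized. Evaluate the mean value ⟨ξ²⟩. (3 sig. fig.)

⟨ξ^2⟩ ≈ 9.64

By definition ⟨ξ²⟩ = ∫ ξ^2 |ψ(ξ)|² dξ.
Using the Gaussian integral ∫_{−∞}^{∞} e^(−αξ²) dξ = √(π/α), evaluating both integrals, ⟨ξ²⟩ = a^2/2.
Putting a = 4.39 gives 9.636.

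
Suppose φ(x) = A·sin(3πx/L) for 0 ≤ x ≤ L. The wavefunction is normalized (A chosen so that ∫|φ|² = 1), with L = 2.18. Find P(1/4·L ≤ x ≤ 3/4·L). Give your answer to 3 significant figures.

|φ|² is the probability density, so P = ∫_{1/4·L}^{3/4·L} |φ|² dx.
With A² fixed by ∫|φ|² = 1, i.e. A² = (L/2)^(−1), substitute and integrate.
In terms of u = x/L (A² and the length scale cancel between numerator and denominator), P = [∫_{1/4}^{3/4} sin(3·π·u)^2 du] / [∫_{0}^{1} sin(3·π·u)^2 du].
Using ∫ sin(3·π·u)^2 du = u/2 - sin(6·π·u)/(12·π), the numerator is 1/4 - 1/(6·π) and the denominator is 1/2.
Evaluating gives P = (-2 + 3·π)/(6·π).

P ≈ 0.394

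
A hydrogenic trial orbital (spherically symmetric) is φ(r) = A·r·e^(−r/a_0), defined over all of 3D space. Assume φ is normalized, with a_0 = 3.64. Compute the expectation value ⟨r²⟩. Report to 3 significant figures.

⟨r^2⟩ ≈ 99.4

By definition ⟨r²⟩ = ∫ r^2 |φ(r)|² 4πr² dr.
With ∫₀^∞ r^6 e^(−αr) dr = 6!/α^7, since the A² factors cancel between numerator and denominator, ⟨r²⟩ = 15·a_0^2/2.
With a_0 = 3.64, ⟨r^2⟩ = 99.37.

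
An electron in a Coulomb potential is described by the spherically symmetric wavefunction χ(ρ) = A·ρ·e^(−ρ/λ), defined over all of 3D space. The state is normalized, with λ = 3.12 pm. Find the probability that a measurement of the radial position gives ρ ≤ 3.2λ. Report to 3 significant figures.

P ≈ 0.765

P = ∫ |χ|² 4πρ² dρ over ρ ≤ 3.2λ.
The full normalization integral is A²·[3·π·λ^5] = 1, fixing A².
Substituting u = ρ/λ, A², 4π and the length scale all cancel in the ratio: P = ∫_{0}^{3.2} u^4·e^(-2·u) du / ∫_{0}^{∞} u^4·e^(-2·u) du.
Using ∫ u^4·e^(-2·u) du = -(u^4/2 + u^3 + 3·u^2/2 + 3·u/2 + 3/4)·e^(-2·u), the numerator is ≈ 0.57370 and the denominator is 3/4.
Taking the ratio yields P = 0.7649.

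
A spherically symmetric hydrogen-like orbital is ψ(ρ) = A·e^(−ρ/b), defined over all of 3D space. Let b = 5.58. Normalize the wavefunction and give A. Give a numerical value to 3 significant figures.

Require ∫ |ψ|² 4πρ² dρ = 1 over the whole domain.
Carrying out the integral gives A² · π·b^3.
Setting this equal to 1 gives A² = 1/(π·b^3).
Substituting b = 5.58 gives A² = 0.001832, so A = 0.04280.

A ≈ 0.0428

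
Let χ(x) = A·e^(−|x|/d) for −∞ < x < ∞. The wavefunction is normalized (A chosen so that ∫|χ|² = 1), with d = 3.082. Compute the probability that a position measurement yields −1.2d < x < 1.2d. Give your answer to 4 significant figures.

P ≈ 0.9093

|χ|² is the probability density, so P = ∫_{−1.2d}^{1.2d} |χ|² dx.
Since A² = 1/(d), this is the region integral divided by the full normalization integral.
By symmetry take twice the x ≥ 0 contribution in numerator and denominator; the 2's cancel. Substituting u = x/d, A² and the length scale cancel in the ratio: P = ∫_{0}^{1.2} e^(-2·u) du / ∫_{0}^{∞} e^(-2·u) du.
An antiderivative of e^(-2·u) is -e^(-2·u)/2; evaluating from 0 to 1.2 gives 1/2 - e^(-12/5)/2, while the full integral is 1/2.
The result is P = 0.90928.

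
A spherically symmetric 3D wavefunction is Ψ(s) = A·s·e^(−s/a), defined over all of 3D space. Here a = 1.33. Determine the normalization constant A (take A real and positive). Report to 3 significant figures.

We need A² ∫|f|² 4πs² ds = 1, taking the integral from 0 to ∞.
In 3D with spherical symmetry the volume element is 4πs² ds.
∫|Ψ|² 4πs² ds = A²·(3·π·a^5).
Hence A² = 1/[3·π·a^5].
Plugging in a = 1.33 yields A = 0.1597.

A ≈ 0.160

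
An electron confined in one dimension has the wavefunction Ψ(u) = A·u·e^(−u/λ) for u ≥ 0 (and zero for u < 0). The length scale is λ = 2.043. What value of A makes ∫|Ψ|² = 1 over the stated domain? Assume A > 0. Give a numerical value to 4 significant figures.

A ≈ 0.6849

Require ∫ |Ψ|² du = 1 over the whole domain.
The integral (without the A² prefactor) comes out to λ^3/4.
Setting this equal to 1 gives A² = 1/(λ^3/4).
Plugging in λ = 2.043 yields A = 0.68490.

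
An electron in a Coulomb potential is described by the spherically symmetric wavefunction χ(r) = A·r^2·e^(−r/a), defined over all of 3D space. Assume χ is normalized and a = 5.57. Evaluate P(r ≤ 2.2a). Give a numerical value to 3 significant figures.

P = ∫ |χ|² 4πr² dr over r ≤ 2.2a.
A² is fixed by ∫₀^∞ 4πr²|χ|² dr = 1, i.e. A² = (45·π·a^7/2)^(−1).
Substituting u = r/a, A², 4π and the length scale all cancel in the ratio: P = ∫_{0}^{2.2} u^6·e^(-2·u) du / ∫_{0}^{∞} u^6·e^(-2·u) du.
Using ∫ u^6·e^(-2·u) du = -(4·u^6 + 12·u^5 + 30·u^4 + 60·u^3 + 90·u^2 + 90·u + 45)·e^(-2·u)/8, the numerator is ≈ 0.87950 and the denominator is 45/8.
The region integral divided by the full integral gives P = 0.1564.

P ≈ 0.156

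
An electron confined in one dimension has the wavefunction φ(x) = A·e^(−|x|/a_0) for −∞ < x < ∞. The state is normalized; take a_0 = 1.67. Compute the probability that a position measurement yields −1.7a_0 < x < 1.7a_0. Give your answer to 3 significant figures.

|φ|² is the probability density, so P = ∫_{−1.7a_0}^{1.7a_0} |φ|² dx.
The normalization integral ∫|φ|²dx over the whole domain equals a_0·A², and A² cancels in the ratio.
By symmetry take twice the x ≥ 0 contribution in numerator and denominator; the 2's cancel. Let u = x/a_0; then A² and the length scale cancel, so P = ∫_{0}^{1.7} e^(-2·u) du ÷ ∫_{0}^{∞} e^(-2·u) du.
Using ∫ e^(-2·u) du = -e^(-2·u)/2, the numerator is 1/2 - e^(-17/5)/2 and the denominator is 1/2.
The result is P = 0.9666.

P ≈ 0.967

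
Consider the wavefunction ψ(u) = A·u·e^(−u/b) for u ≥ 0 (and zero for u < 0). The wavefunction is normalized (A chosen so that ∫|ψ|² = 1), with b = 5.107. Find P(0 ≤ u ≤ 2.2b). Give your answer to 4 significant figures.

P ≈ 0.8149

P = ∫_{0}^{2.2b} |ψ(u)|² du.
Since A² = 1/(b^3/4), this is the region integral divided by the full normalization integral.
In terms of t = u/b (A² and the length scale cancel between numerator and denominator), P = [∫_{0}^{2.2} t^2·e^(-2·t) dt] / [∫_{0}^{∞} t^2·e^(-2·t) dt].
Using ∫ t^2·e^(-2·t) dt = -(2·t^2 + 2·t + 1)·e^(-2·t)/4, the numerator is 1/4 - 377·e^(-22/5)/100 and the denominator is 1/4.
The result is P = 0.81486.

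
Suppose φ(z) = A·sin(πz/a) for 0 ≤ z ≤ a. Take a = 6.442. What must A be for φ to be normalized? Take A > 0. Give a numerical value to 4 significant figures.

We need A² ∫|f|² dz = 1, taking the integral from 0 to a.
Using sin²θ = (1 − cos 2θ)/2, with φ = A·sin(πz/a), the integral evaluates to A²·[a/2].
Setting this equal to 1 gives A² = 1/(a/2).
Plugging in a = 6.442 yields A = 0.55719.

A ≈ 0.5572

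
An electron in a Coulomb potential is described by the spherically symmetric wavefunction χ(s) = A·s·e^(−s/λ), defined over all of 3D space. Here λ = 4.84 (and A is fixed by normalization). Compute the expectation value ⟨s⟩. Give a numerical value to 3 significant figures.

⟨s⟩ = ∫ s |χ|² 4πs² ds over the full domain.
With ∫₀^∞ s^5 e^(−αs) ds = 5!/α^6, the ratio of the moment integral to the normalization integral gives ⟨s⟩ = 5·λ/2.
With λ = 4.84, ⟨s⟩ = 12.10.

⟨s⟩ ≈ 12.1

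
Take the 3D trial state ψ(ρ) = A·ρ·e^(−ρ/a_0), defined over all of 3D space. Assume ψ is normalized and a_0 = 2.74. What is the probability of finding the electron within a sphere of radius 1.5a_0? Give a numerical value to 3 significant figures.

P = ∫ |ψ|² 4πρ² dρ over ρ ≤ 1.5a_0.
The full normalization integral is A²·[3·π·a_0^5] = 1, fixing A².
In terms of u = ρ/a_0 (A², 4π and the length scale all cancel between numerator and denominator), P = [∫_{0}^{1.5} u^4·e^(-2·u) du] / [∫_{0}^{∞} u^4·e^(-2·u) du].
With ∫ u^4·e^(-2·u) du = -(u^4/2 + u^3 + 3·u^2/2 + 3·u/2 + 3/4)·e^(-2·u) + C, the region integral is 3/4 - 393·e^(-3)/32 and the full one is 3/4.
Taking the ratio yields P = 0.1847.

P ≈ 0.185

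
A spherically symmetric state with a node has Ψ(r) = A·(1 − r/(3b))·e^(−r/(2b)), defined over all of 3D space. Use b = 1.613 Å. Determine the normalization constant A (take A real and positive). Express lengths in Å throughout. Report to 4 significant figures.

A ≈ 0.1687 Å^(-3/2)

We need A² ∫|f|² 4πr² dr = 1, taking the integral from 0 to ∞.
In 3D with spherical symmetry the volume element is 4πr² dr.
Using ∫₀^∞ rⁿ e^(−αr) dr = n!/αⁿ⁺¹, the integral (without the A² prefactor) comes out to 8·π·b^3/3.
So A² = (8·π·b^3/3)^(−1).
Substituting b = 1.613 gives A² = 0.028443, so A = 0.16865.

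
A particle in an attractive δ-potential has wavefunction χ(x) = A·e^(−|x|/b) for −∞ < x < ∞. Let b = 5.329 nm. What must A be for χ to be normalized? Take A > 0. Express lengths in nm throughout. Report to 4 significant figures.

The normalization condition is ∫|χ|² dx = 1 from −∞ to ∞.
Using ∫₀^∞ xⁿ e^(−αx) dx = n!/αⁿ⁺¹, the integral (without the A² prefactor) comes out to b.
Setting this equal to 1 gives A² = 1/(b).
Substituting b = 5.329 gives A² = 0.18765, so A = 0.43319.

A ≈ 0.4332 nm^(-1/2)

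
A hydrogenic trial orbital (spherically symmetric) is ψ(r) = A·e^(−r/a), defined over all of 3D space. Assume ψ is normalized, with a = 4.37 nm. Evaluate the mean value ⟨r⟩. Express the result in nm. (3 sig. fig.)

The expectation value is the |ψ|²-weighted average of r: ∫ r|ψ|² 4πr² dr.
Recall ∫₀^∞ r^m e^(−r/β) dr = m!·β^(m+1), since the A² factors cancel between numerator and denominator, ⟨r⟩ = 3·a/2.
With a = 4.37, ⟨r⟩ = 6.555.

⟨r⟩ ≈ 6.56 nm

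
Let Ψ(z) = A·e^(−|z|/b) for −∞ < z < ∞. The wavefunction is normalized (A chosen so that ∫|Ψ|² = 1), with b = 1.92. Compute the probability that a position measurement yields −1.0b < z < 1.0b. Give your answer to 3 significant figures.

P ≈ 0.865

|Ψ|² is the probability density, so P = ∫_{−1.0b}^{1.0b} |Ψ|² dz.
Since A² = 1/(b), this is the region integral divided by the full normalization integral.
Both integrals are even about z = 0, so only the z ≥ 0 halves are needed (the factors of 2 cancel). In terms of u = z/b (A² and the length scale cancel between numerator and denominator), P = [∫_{0}^{1.0} e^(-2·u) du] / [∫_{0}^{∞} e^(-2·u) du].
With ∫ e^(-2·u) du = -e^(-2·u)/2 + C, the region integral is 1/2 - e^(-2)/2 and the full one is 1/2.
Evaluating gives P = 0.8647.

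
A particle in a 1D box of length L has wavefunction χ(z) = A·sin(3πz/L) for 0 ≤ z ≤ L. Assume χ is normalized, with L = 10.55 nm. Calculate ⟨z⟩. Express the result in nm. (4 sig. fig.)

By definition ⟨z⟩ = ∫ z |χ(z)|² dz.
The ratio of the moment integral to the normalization integral gives ⟨z⟩ = L/2.
With L = 10.55, ⟨z⟩ = 5.2750.

⟨z⟩ ≈ 5.275 nm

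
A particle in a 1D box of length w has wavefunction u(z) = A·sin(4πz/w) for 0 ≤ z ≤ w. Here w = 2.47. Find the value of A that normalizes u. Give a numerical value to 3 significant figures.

A ≈ 0.900

The normalization condition is ∫|u|² dz = 1 from 0 to w.
The integral (without the A² prefactor) comes out to w/2.
Substituting w = 2.47 gives A² = 0.8097, so A = 0.8998.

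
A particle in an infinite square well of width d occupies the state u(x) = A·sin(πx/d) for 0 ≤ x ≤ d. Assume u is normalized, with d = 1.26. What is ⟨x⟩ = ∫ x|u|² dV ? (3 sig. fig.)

By definition ⟨x⟩ = ∫ x |u(x)|² dx.
Using sin²θ = (1 − cos 2θ)/2, since the A² factors cancel between numerator and denominator, ⟨x⟩ = d/2.
Putting d = 1.26 gives 0.6300.

⟨x⟩ ≈ 0.630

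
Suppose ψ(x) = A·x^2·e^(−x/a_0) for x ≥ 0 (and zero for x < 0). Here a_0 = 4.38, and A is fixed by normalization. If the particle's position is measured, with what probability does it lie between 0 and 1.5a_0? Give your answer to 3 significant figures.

P ≈ 0.185

P = ∫_{0}^{1.5a_0} |ψ(x)|² dx.
The normalization integral ∫|ψ|²dx over the whole domain equals 3·a_0^5/4·A², and A² cancels in the ratio.
Let u = x/a_0; then A² and the length scale cancel, so P = ∫_{0}^{1.5} u^4·e^(-2·u) du ÷ ∫_{0}^{∞} u^4·e^(-2·u) du.
An antiderivative of u^4·e^(-2·u) is -(u^4/2 + u^3 + 3·u^2/2 + 3·u/2 + 3/4)·e^(-2·u); evaluating from 0 to 1.5 gives 3/4 - 393·e^(-3)/32, while the full integral is 3/4.
This works out to P = 0.1847.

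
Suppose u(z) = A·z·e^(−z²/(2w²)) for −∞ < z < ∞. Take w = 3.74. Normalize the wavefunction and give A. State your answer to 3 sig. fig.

Normalization requires ∫|u|² dz = 1, integrated from −∞ to ∞.
Carrying out the integral gives A² · √(π)·w^3/2.
Hence A² = 1/[√(π)·w^3/2].
With w = 3.74: A² = 0.02157 and A = 0.1469.

A ≈ 0.147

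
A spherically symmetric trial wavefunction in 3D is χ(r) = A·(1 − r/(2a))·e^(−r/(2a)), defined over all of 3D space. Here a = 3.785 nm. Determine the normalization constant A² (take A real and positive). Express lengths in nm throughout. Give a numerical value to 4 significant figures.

Require ∫ |χ|² 4πr² dr = 1 over the whole domain.
(Spherical symmetry: dV = 4πr² dr.)
∫|χ|² 4πr² dr = A²·(8·π·a^3).
Hence A² = 1/[8·π·a^3].
Plugging in a = 3.785 yields A = 0.027088.

A^2 ≈ 0.0007338 nm^(-3)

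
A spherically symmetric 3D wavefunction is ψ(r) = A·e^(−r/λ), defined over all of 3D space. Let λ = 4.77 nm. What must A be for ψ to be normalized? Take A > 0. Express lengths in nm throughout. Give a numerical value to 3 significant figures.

The normalization condition is ∫|ψ|² 4πr² dr = 1 from 0 to ∞.
Using ∫₀^∞ rⁿ e^(−αr) dr = n!/αⁿ⁺¹, carrying out the integral gives A² · π·λ^3.
Setting this equal to 1 gives A² = 1/(π·λ^3).
With λ = 4.77: A² = 0.002933 and A = 0.05416.

A ≈ 0.0542 nm^(-3/2)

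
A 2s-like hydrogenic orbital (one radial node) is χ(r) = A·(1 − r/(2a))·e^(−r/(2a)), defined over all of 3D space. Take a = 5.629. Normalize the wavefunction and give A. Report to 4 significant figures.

We need A² ∫|f|² 4πr² dr = 1, taking the integral from 0 to ∞.
In 3D with spherical symmetry the volume element is 4πr² dr.
Carrying out the integral gives A² · 8·π·a^3.
With a = 5.629: A² = 0.00022308 and A = 0.014936.

A ≈ 0.01494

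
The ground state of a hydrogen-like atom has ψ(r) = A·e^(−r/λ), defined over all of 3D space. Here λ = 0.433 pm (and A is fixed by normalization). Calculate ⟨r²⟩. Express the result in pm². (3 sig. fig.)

⟨r^2⟩ ≈ 0.562 pm^2

The expectation value is the |ψ|²-weighted average of r^2: ∫ r^2|ψ|² 4πr² dr.
Evaluating both integrals, ⟨r²⟩ = 3·λ^2.
With λ = 0.433, ⟨r^2⟩ = 0.5625.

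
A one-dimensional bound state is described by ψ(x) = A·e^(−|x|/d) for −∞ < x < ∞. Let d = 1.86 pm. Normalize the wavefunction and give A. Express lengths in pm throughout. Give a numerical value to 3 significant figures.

A ≈ 0.733 pm^(-1/2)

Require ∫ |ψ|² dx = 1 over the whole domain.
With ∫₀^∞ x^0 e^(−αx) dx = 0!/α^1, ∫|ψ|² dx = A²·(d).
Hence A² = 1/[d].
Plugging in d = 1.86 yields A = 0.7332.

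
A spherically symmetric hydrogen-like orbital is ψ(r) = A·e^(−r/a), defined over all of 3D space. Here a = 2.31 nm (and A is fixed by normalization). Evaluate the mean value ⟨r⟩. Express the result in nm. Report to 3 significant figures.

⟨r⟩ = ∫ r |ψ|² 4πr² dr over the full domain.
Using ∫₀^∞ rⁿ e^(−αr) dr = n!/αⁿ⁺¹, since the A² factors cancel between numerator and denominator, ⟨r⟩ = 3·a/2.
Putting a = 2.31 gives 3.465.

⟨r⟩ ≈ 3.47 nm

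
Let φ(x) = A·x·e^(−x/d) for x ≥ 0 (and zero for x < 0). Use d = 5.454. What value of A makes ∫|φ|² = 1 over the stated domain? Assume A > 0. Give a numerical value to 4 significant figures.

Require ∫ |φ|² dx = 1 over the whole domain.
Using ∫₀^∞ xⁿ e^(−αx) dx = n!/αⁿ⁺¹, with φ = A·x·e^(−x/d), the integral evaluates to A²·[d^3/4].
Substituting d = 5.454 gives A² = 0.024656, so A = 0.15702.

A ≈ 0.1570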